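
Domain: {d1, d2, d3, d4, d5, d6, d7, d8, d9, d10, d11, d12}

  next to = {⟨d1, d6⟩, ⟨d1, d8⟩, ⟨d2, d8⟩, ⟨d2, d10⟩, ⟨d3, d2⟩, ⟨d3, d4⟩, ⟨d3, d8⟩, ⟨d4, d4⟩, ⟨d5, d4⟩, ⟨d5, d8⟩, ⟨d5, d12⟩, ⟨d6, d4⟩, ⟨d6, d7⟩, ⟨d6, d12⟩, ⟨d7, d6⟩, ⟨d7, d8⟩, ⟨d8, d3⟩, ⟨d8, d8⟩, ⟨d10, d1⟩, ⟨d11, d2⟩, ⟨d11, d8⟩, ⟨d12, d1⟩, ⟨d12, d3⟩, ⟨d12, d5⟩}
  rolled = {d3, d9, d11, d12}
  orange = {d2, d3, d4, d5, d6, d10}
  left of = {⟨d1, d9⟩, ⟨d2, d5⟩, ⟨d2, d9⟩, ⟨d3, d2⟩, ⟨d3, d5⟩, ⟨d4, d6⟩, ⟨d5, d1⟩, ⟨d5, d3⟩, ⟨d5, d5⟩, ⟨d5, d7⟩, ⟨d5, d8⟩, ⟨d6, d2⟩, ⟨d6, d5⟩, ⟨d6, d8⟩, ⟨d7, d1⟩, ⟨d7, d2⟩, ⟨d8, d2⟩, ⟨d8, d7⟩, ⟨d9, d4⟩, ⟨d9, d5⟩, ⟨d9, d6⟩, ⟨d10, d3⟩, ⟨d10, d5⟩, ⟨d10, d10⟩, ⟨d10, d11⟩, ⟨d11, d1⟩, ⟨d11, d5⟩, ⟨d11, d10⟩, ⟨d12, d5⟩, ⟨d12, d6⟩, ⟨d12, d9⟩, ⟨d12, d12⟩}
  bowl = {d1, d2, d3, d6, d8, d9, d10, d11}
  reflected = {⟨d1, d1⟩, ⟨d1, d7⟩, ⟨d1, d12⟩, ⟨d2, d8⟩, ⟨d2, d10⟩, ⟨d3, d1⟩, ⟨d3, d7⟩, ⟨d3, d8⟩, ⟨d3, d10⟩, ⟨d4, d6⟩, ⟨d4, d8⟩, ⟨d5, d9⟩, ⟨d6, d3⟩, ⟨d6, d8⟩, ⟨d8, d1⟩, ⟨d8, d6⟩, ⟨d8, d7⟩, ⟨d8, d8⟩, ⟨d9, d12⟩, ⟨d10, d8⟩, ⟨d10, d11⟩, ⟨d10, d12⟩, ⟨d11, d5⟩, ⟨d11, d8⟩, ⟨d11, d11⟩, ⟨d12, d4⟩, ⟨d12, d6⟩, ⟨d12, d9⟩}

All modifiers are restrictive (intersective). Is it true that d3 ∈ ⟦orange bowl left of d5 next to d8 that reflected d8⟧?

yes

⟦left of d5⟧ = {x : ⟨x, d5⟩ ∈ ⟦left of⟧} = {d2, d3, d5, d6, d9, d10, d11, d12}
⟦next to d8⟧ = {x : ⟨x, d8⟩ ∈ ⟦next to⟧} = {d1, d2, d3, d5, d7, d8, d11}
⟦that reflected d8⟧ = {x : ⟨x, d8⟩ ∈ ⟦reflected⟧} = {d2, d3, d4, d6, d8, d10, d11}
⟦bowl⟧ = {d1, d2, d3, d6, d8, d9, d10, d11}
… ∩ ⟦left of d5⟧ = {d1, d2, d3, d6, d8, d9, d10, d11} ∩ {d2, d3, d5, d6, d9, d10, d11, d12} = {d2, d3, d6, d9, d10, d11}
… ∩ ⟦next to d8⟧ = {d2, d3, d6, d9, d10, d11} ∩ {d1, d2, d3, d5, d7, d8, d11} = {d2, d3, d11}
… ∩ ⟦that reflected d8⟧ = {d2, d3, d11} ∩ {d2, d3, d4, d6, d8, d10, d11} = {d2, d3, d11}
… ∩ ⟦orange⟧ = {d2, d3, d11} ∩ {d2, d3, d4, d5, d6, d10} = {d2, d3}
⟦orange bowl left of d5 next to d8 that reflected d8⟧ = {d2, d3}; d3 ∈ this set.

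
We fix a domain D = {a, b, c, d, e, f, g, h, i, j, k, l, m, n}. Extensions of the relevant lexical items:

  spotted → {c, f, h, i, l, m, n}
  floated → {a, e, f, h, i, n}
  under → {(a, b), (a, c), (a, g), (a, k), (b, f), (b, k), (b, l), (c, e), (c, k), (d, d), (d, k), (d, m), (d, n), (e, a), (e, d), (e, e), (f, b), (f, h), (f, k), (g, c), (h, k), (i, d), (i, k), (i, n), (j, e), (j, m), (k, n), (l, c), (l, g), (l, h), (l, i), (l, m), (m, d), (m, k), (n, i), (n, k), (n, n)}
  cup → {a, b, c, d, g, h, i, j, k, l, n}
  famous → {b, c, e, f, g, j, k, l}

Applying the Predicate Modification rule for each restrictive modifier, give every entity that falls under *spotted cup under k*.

⟦under k⟧ = {x : ⟨x, k⟩ ∈ ⟦under⟧} = {a, b, c, d, f, h, i, m, n}
⟦cup⟧ = {a, b, c, d, g, h, i, j, k, l, n}
… ∩ ⟦under k⟧ = {a, b, c, d, g, h, i, j, k, l, n} ∩ {a, b, c, d, f, h, i, m, n} = {a, b, c, d, h, i, n}
… ∩ ⟦spotted⟧ = {a, b, c, d, h, i, n} ∩ {c, f, h, i, l, m, n} = {c, h, i, n}
So ⟦spotted cup under k⟧ = {c, h, i, n}.

{c, h, i, n}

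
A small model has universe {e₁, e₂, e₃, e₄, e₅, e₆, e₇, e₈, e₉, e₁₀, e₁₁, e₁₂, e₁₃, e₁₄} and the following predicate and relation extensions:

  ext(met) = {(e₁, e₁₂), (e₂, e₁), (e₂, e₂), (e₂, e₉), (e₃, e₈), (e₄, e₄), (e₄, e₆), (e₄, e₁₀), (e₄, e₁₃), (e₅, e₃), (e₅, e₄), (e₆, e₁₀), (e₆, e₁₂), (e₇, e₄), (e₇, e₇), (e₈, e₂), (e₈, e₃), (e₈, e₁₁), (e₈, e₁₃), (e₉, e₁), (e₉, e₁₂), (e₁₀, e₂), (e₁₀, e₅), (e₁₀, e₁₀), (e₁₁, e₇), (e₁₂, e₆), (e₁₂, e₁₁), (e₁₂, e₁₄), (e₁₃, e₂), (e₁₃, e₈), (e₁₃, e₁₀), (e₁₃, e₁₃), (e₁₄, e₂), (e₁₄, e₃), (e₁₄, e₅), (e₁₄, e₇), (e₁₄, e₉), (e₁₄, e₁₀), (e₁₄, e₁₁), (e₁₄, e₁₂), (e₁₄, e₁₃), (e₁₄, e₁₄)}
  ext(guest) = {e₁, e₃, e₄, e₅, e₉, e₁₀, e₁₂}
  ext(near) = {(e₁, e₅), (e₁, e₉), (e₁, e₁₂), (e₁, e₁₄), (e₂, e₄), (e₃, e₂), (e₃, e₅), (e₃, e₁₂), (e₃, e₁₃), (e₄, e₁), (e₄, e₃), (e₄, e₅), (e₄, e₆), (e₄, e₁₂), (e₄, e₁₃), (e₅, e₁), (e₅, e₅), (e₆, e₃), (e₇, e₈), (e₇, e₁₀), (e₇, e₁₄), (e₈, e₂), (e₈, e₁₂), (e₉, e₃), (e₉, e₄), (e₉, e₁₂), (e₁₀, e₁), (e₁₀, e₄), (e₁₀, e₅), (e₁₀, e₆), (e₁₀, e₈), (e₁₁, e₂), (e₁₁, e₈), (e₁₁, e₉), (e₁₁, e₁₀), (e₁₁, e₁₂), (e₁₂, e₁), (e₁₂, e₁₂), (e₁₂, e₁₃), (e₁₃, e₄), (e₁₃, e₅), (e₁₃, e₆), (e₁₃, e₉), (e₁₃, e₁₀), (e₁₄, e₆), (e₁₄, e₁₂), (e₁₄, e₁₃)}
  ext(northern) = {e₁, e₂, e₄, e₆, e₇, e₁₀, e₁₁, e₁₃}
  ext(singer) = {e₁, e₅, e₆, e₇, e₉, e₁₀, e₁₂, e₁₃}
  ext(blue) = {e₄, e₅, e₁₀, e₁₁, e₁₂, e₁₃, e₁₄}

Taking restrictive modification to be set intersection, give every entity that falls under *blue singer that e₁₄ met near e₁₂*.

{e₁₂}

⟦that e₁₄ met⟧ = {x : ⟨e₁₄, x⟩ ∈ ⟦met⟧} = {e₂, e₃, e₅, e₇, e₉, e₁₀, e₁₁, e₁₂, e₁₃, e₁₄}
⟦near e₁₂⟧ = {x : ⟨x, e₁₂⟩ ∈ ⟦near⟧} = {e₁, e₃, e₄, e₈, e₉, e₁₁, e₁₂, e₁₄}
⟦singer⟧ = {e₁, e₅, e₆, e₇, e₉, e₁₀, e₁₂, e₁₃}
… ∩ ⟦that e₁₄ met⟧ = {e₁, e₅, e₆, e₇, e₉, e₁₀, e₁₂, e₁₃} ∩ {e₂, e₃, e₅, e₇, e₉, e₁₀, e₁₁, e₁₂, e₁₃, e₁₄} = {e₅, e₇, e₉, e₁₀, e₁₂, e₁₃}
… ∩ ⟦near e₁₂⟧ = {e₅, e₇, e₉, e₁₀, e₁₂, e₁₃} ∩ {e₁, e₃, e₄, e₈, e₉, e₁₁, e₁₂, e₁₄} = {e₉, e₁₂}
… ∩ ⟦blue⟧ = {e₉, e₁₂} ∩ {e₄, e₅, e₁₀, e₁₁, e₁₂, e₁₃, e₁₄} = {e₁₂}
So ⟦blue singer that e₁₄ met near e₁₂⟧ = {e₁₂}.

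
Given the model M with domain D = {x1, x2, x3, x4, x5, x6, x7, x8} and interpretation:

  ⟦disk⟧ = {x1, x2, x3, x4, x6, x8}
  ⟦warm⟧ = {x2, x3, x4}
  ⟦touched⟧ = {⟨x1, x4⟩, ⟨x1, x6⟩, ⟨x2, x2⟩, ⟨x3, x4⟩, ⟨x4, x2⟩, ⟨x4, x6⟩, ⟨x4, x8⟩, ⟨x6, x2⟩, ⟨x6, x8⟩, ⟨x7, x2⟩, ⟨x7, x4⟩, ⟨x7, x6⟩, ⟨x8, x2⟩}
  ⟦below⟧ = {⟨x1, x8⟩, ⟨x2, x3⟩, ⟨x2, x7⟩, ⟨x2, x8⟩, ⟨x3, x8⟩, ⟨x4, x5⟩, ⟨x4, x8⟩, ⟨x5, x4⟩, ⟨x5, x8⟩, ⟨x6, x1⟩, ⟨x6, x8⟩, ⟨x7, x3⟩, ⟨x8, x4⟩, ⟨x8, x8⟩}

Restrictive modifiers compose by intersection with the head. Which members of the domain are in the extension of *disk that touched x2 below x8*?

{x2, x4, x6, x8}

⟦that touched x2⟧ = {x : ⟨x, x2⟩ ∈ ⟦touched⟧} = {x2, x4, x6, x7, x8}
⟦below x8⟧ = {x : ⟨x, x8⟩ ∈ ⟦below⟧} = {x1, x2, x3, x4, x5, x6, x8}
⟦disk⟧ = {x1, x2, x3, x4, x6, x8}
… ∩ ⟦that touched x2⟧ = {x1, x2, x3, x4, x6, x8} ∩ {x2, x4, x6, x7, x8} = {x2, x4, x6, x8}
… ∩ ⟦below x8⟧ = {x2, x4, x6, x8} ∩ {x1, x2, x3, x4, x5, x6, x8} = {x2, x4, x6, x8}
So ⟦disk that touched x2 below x8⟧ = {x2, x4, x6, x8}.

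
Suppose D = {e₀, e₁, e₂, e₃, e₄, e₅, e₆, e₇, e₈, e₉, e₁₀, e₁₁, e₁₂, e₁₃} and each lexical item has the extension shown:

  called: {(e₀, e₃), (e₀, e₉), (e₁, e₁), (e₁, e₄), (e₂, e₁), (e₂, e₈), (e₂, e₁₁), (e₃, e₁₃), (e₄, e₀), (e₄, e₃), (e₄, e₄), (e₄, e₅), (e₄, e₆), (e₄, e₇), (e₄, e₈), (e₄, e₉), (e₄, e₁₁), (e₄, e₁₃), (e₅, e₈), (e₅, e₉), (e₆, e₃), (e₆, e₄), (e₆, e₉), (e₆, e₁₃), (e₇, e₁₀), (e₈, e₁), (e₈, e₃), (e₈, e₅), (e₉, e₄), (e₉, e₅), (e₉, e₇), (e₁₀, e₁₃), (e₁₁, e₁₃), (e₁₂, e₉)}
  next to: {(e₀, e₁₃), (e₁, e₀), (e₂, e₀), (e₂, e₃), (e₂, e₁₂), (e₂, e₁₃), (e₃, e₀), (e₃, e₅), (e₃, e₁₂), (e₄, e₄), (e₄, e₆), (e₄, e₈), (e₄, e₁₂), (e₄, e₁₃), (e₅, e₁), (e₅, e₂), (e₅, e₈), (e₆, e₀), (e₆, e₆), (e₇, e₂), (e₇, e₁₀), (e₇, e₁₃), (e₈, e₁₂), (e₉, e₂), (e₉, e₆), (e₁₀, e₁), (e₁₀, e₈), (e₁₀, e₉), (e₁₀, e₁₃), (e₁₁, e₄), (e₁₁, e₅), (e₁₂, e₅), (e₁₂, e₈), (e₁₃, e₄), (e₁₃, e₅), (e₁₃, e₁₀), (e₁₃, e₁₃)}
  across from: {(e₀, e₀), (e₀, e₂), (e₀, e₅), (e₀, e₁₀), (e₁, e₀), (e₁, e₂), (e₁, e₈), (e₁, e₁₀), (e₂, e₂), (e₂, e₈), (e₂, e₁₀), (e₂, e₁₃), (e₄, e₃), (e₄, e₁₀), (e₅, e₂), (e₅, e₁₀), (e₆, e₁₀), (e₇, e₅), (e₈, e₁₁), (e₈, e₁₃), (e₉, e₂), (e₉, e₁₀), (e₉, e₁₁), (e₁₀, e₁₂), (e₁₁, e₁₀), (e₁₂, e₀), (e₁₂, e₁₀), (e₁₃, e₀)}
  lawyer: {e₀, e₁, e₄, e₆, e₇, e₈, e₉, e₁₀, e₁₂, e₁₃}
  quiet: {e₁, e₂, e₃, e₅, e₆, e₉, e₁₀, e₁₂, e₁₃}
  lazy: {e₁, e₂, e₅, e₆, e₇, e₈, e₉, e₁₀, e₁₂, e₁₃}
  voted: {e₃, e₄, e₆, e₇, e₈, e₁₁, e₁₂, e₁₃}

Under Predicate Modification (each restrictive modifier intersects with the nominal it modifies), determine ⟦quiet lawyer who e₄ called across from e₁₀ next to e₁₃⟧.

∅

⟦who e₄ called⟧ = {x : ⟨e₄, x⟩ ∈ ⟦called⟧} = {e₀, e₃, e₄, e₅, e₆, e₇, e₈, e₉, e₁₁, e₁₃}
⟦across from e₁₀⟧ = {x : ⟨x, e₁₀⟩ ∈ ⟦across from⟧} = {e₀, e₁, e₂, e₄, e₅, e₆, e₉, e₁₁, e₁₂}
⟦next to e₁₃⟧ = {x : ⟨x, e₁₃⟩ ∈ ⟦next to⟧} = {e₀, e₂, e₄, e₇, e₁₀, e₁₃}
⟦lawyer⟧ = {e₀, e₁, e₄, e₆, e₇, e₈, e₉, e₁₀, e₁₂, e₁₃}
… ∩ ⟦who e₄ called⟧ = {e₀, e₁, e₄, e₆, e₇, e₈, e₉, e₁₀, e₁₂, e₁₃} ∩ {e₀, e₃, e₄, e₅, e₆, e₇, e₈, e₉, e₁₁, e₁₃} = {e₀, e₄, e₆, e₇, e₈, e₉, e₁₃}
… ∩ ⟦across from e₁₀⟧ = {e₀, e₄, e₆, e₇, e₈, e₉, e₁₃} ∩ {e₀, e₁, e₂, e₄, e₅, e₆, e₉, e₁₁, e₁₂} = {e₀, e₄, e₆, e₉}
… ∩ ⟦next to e₁₃⟧ = {e₀, e₄, e₆, e₉} ∩ {e₀, e₂, e₄, e₇, e₁₀, e₁₃} = {e₀, e₄}
… ∩ ⟦quiet⟧ = {e₀, e₄} ∩ {e₁, e₂, e₃, e₅, e₆, e₉, e₁₀, e₁₂, e₁₃} = ∅
So ⟦quiet lawyer who e₄ called across from e₁₀ next to e₁₃⟧ = ∅.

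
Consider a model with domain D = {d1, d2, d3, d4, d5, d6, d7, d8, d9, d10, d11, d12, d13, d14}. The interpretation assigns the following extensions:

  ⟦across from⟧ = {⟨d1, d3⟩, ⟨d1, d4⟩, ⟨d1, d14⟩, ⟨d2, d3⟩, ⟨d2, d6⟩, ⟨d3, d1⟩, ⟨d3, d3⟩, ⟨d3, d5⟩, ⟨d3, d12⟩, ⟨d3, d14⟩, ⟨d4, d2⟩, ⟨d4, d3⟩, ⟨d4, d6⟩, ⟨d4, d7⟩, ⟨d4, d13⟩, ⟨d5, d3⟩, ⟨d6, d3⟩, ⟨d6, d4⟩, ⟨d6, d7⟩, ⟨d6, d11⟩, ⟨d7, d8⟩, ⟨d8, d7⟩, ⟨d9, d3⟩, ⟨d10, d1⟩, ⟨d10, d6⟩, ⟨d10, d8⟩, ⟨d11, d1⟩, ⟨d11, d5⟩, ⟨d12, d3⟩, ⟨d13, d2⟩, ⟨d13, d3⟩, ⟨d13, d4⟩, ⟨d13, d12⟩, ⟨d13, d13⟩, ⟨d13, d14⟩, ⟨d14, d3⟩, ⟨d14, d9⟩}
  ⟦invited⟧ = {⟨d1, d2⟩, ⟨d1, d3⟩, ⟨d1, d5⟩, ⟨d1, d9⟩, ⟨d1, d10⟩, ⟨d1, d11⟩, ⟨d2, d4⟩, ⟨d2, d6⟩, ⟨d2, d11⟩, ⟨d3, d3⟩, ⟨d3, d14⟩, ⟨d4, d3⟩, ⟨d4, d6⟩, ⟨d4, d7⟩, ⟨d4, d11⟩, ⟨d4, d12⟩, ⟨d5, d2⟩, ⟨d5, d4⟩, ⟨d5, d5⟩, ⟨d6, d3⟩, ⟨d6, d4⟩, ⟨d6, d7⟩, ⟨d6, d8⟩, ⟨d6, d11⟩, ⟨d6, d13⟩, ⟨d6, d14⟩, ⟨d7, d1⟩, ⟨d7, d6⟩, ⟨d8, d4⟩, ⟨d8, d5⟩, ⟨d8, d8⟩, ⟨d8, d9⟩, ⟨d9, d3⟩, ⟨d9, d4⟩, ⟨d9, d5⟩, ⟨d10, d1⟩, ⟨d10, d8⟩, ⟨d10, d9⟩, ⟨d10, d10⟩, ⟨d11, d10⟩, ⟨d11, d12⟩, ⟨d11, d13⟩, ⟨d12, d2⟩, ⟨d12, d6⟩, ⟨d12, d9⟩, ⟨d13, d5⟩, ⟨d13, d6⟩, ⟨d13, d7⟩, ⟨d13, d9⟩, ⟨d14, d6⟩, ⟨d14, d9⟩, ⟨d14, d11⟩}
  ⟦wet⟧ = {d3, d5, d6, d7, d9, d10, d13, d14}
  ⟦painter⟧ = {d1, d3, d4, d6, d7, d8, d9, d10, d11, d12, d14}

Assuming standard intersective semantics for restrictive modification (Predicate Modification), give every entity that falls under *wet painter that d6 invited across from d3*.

⟦that d6 invited⟧ = {x : ⟨d6, x⟩ ∈ ⟦invited⟧} = {d3, d4, d7, d8, d11, d13, d14}
⟦across from d3⟧ = {x : ⟨x, d3⟩ ∈ ⟦across from⟧} = {d1, d2, d3, d4, d5, d6, d9, d12, d13, d14}
⟦painter⟧ = {d1, d3, d4, d6, d7, d8, d9, d10, d11, d12, d14}
… ∩ ⟦that d6 invited⟧ = {d1, d3, d4, d6, d7, d8, d9, d10, d11, d12, d14} ∩ {d3, d4, d7, d8, d11, d13, d14} = {d3, d4, d7, d8, d11, d14}
… ∩ ⟦across from d3⟧ = {d3, d4, d7, d8, d11, d14} ∩ {d1, d2, d3, d4, d5, d6, d9, d12, d13, d14} = {d3, d4, d14}
… ∩ ⟦wet⟧ = {d3, d4, d14} ∩ {d3, d5, d6, d7, d9, d10, d13, d14} = {d3, d14}
So ⟦wet painter that d6 invited across from d3⟧ = {d3, d14}.

{d3, d14}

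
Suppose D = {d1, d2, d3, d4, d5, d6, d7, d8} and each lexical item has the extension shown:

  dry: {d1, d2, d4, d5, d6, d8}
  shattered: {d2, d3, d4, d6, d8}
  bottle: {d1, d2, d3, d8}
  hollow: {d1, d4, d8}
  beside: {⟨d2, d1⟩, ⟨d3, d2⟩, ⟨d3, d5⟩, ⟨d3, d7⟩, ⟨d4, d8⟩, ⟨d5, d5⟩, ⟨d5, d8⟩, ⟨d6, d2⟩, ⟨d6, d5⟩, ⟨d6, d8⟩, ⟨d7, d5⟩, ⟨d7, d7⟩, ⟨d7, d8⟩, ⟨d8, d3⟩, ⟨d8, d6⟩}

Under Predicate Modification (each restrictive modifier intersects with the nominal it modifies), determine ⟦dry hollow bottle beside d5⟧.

{}

⟦beside d5⟧ = {x : ⟨x, d5⟩ ∈ ⟦beside⟧} = {d3, d5, d6, d7}
⟦bottle⟧ = {d1, d2, d3, d8}
… ∩ ⟦beside d5⟧ = {d1, d2, d3, d8} ∩ {d3, d5, d6, d7} = {d3}
… ∩ ⟦dry⟧ = {d3} ∩ {d1, d2, d4, d5, d6, d8} = ∅
… ∩ ⟦hollow⟧ = ∅ ∩ {d1, d4, d8} = ∅
So ⟦dry hollow bottle beside d5⟧ = {}.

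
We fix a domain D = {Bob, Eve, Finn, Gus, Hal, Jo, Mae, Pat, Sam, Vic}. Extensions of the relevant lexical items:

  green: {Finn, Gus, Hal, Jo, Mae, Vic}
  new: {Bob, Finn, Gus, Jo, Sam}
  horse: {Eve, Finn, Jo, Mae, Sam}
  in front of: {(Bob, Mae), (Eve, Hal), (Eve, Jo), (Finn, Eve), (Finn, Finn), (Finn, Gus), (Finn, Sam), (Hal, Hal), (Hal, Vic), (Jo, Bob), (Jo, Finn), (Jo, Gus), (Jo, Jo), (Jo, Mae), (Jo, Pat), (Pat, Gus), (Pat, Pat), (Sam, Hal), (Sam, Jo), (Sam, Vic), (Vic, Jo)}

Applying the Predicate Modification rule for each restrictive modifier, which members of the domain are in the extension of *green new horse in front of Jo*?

⟦in front of Jo⟧ = {x : ⟨x, Jo⟩ ∈ ⟦in front of⟧} = {Eve, Jo, Sam, Vic}
⟦horse⟧ = {Eve, Finn, Jo, Mae, Sam}
… ∩ ⟦in front of Jo⟧ = {Eve, Finn, Jo, Mae, Sam} ∩ {Eve, Jo, Sam, Vic} = {Eve, Jo, Sam}
… ∩ ⟦green⟧ = {Eve, Jo, Sam} ∩ {Finn, Gus, Hal, Jo, Mae, Vic} = {Jo}
… ∩ ⟦new⟧ = {Jo} ∩ {Bob, Finn, Gus, Jo, Sam} = {Jo}
So ⟦green new horse in front of Jo⟧ = {Jo}.

{Jo}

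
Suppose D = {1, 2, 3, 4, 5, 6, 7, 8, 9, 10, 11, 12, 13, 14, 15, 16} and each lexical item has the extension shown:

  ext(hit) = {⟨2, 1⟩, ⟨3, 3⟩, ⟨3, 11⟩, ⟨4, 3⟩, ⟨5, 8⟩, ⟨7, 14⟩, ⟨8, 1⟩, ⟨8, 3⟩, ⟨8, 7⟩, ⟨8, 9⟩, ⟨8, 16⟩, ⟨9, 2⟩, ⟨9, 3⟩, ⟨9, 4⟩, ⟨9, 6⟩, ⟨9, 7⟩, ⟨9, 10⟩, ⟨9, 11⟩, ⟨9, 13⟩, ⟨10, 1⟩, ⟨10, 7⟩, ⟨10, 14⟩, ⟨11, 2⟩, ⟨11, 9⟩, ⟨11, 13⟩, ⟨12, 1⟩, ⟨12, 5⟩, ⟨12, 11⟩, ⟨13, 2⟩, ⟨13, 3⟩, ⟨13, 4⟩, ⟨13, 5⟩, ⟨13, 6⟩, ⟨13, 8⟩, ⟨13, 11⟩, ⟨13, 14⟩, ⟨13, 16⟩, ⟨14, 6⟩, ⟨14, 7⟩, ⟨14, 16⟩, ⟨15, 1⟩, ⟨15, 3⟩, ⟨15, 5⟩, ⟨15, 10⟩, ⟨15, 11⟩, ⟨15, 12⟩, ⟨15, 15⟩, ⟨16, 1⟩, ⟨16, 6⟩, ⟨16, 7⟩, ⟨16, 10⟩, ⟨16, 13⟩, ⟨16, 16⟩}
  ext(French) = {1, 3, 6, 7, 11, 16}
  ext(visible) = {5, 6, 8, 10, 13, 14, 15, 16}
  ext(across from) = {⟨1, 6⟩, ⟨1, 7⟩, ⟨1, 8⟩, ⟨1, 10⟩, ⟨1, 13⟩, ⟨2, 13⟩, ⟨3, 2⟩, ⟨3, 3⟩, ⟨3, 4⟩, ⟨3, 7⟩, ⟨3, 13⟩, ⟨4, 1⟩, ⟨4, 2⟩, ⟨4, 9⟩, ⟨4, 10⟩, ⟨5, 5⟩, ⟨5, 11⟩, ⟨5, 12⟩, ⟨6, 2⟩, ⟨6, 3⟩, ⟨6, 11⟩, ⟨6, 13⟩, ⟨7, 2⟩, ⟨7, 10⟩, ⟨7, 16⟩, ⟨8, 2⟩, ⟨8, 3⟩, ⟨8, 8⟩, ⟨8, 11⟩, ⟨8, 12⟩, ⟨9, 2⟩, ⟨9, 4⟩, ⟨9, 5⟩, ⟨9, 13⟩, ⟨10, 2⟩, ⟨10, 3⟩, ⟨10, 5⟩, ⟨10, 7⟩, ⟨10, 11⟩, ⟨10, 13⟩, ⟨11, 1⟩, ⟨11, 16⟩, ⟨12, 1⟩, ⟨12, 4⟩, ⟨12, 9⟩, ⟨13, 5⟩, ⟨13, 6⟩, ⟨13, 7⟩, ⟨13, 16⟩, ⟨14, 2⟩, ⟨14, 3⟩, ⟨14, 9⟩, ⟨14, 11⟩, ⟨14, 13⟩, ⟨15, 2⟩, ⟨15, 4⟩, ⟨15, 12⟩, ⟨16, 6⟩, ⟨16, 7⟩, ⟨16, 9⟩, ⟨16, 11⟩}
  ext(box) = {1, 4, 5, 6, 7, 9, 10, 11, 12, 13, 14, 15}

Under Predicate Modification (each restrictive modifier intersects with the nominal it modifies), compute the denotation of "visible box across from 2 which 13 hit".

{6, 14}

⟦across from 2⟧ = {x : ⟨x, 2⟩ ∈ ⟦across from⟧} = {3, 4, 6, 7, 8, 9, 10, 14, 15}
⟦which 13 hit⟧ = {x : ⟨13, x⟩ ∈ ⟦hit⟧} = {2, 3, 4, 5, 6, 8, 11, 14, 16}
⟦box⟧ = {1, 4, 5, 6, 7, 9, 10, 11, 12, 13, 14, 15}
… ∩ ⟦across from 2⟧ = {1, 4, 5, 6, 7, 9, 10, 11, 12, 13, 14, 15} ∩ {3, 4, 6, 7, 8, 9, 10, 14, 15} = {4, 6, 7, 9, 10, 14, 15}
… ∩ ⟦which 13 hit⟧ = {4, 6, 7, 9, 10, 14, 15} ∩ {2, 3, 4, 5, 6, 8, 11, 14, 16} = {4, 6, 14}
… ∩ ⟦visible⟧ = {4, 6, 14} ∩ {5, 6, 8, 10, 13, 14, 15, 16} = {6, 14}
So ⟦visible box across from 2 which 13 hit⟧ = {6, 14}.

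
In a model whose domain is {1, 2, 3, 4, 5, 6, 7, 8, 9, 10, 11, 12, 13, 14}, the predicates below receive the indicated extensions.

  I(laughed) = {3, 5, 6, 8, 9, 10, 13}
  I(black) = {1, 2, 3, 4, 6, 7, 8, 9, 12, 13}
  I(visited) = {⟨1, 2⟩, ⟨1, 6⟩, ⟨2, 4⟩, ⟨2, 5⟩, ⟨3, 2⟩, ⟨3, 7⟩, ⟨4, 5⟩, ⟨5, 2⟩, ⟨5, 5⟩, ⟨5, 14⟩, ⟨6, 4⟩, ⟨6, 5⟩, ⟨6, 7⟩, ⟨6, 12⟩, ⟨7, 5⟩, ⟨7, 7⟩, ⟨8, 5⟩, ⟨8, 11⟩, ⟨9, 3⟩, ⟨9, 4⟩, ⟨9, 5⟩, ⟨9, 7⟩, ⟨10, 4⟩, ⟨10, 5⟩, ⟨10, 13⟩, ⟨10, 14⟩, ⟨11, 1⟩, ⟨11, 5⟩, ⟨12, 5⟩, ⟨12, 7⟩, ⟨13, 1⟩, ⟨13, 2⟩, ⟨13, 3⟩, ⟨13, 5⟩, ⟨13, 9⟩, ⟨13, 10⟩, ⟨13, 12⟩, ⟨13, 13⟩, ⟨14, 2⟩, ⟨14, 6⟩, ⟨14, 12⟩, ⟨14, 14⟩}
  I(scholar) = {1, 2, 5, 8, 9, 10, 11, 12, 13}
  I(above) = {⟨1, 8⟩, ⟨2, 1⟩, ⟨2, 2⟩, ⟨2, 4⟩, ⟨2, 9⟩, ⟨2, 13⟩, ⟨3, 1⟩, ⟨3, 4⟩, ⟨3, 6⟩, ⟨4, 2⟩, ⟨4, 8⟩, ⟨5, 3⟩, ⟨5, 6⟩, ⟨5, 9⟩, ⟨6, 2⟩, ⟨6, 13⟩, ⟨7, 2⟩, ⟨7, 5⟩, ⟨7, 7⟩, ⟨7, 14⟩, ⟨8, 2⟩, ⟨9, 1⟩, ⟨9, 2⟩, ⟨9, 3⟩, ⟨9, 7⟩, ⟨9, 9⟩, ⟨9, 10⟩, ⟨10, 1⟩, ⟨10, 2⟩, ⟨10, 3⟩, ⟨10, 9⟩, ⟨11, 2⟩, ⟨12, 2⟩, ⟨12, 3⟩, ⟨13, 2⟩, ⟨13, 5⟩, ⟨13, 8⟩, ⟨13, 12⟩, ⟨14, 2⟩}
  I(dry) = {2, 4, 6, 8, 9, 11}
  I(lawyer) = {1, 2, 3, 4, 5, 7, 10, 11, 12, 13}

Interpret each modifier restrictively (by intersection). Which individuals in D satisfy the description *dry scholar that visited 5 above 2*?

{2, 8, 9, 11}

⟦that visited 5⟧ = {x : ⟨x, 5⟩ ∈ ⟦visited⟧} = {2, 4, 5, 6, 7, 8, 9, 10, 11, 12, 13}
⟦above 2⟧ = {x : ⟨x, 2⟩ ∈ ⟦above⟧} = {2, 4, 6, 7, 8, 9, 10, 11, 12, 13, 14}
⟦scholar⟧ = {1, 2, 5, 8, 9, 10, 11, 12, 13}
… ∩ ⟦that visited 5⟧ = {1, 2, 5, 8, 9, 10, 11, 12, 13} ∩ {2, 4, 5, 6, 7, 8, 9, 10, 11, 12, 13} = {2, 5, 8, 9, 10, 11, 12, 13}
… ∩ ⟦above 2⟧ = {2, 5, 8, 9, 10, 11, 12, 13} ∩ {2, 4, 6, 7, 8, 9, 10, 11, 12, 13, 14} = {2, 8, 9, 10, 11, 12, 13}
… ∩ ⟦dry⟧ = {2, 8, 9, 10, 11, 12, 13} ∩ {2, 4, 6, 8, 9, 11} = {2, 8, 9, 11}
So ⟦dry scholar that visited 5 above 2⟧ = {2, 8, 9, 11}.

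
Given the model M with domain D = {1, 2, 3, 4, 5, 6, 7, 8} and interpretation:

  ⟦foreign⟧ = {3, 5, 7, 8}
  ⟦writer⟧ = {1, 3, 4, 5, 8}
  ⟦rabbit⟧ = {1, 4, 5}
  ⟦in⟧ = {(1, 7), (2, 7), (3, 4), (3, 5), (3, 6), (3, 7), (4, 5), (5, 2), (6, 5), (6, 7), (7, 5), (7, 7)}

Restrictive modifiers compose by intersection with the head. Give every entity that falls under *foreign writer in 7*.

⟦in 7⟧ = {x : ⟨x, 7⟩ ∈ ⟦in⟧} = {1, 2, 3, 6, 7}
⟦writer⟧ = {1, 3, 4, 5, 8}
… ∩ ⟦in 7⟧ = {1, 3, 4, 5, 8} ∩ {1, 2, 3, 6, 7} = {1, 3}
… ∩ ⟦foreign⟧ = {1, 3} ∩ {3, 5, 7, 8} = {3}
So ⟦foreign writer in 7⟧ = {3}.

{3}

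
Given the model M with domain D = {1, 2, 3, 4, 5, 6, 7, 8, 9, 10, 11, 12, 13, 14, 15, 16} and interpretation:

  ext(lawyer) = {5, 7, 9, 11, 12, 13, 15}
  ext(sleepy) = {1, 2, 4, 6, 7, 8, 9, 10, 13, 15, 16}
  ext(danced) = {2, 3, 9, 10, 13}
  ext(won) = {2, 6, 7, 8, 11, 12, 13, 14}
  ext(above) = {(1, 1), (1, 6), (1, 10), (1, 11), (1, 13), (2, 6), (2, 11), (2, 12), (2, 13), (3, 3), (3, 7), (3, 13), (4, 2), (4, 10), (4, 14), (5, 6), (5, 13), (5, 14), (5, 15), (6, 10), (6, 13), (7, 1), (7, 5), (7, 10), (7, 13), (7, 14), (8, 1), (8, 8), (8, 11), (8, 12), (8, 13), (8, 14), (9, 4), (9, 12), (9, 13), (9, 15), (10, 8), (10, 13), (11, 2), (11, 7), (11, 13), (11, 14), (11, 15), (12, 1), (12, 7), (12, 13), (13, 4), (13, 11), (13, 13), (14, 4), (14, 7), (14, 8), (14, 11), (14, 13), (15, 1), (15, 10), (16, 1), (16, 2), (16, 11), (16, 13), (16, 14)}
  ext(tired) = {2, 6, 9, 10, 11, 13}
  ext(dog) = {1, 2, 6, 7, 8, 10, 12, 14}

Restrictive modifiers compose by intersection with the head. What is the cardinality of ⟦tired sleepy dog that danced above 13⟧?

2

⟦that danced⟧ = ⟦danced⟧ = {2, 3, 9, 10, 13}
⟦above 13⟧ = {x : ⟨x, 13⟩ ∈ ⟦above⟧} = {1, 2, 3, 5, 6, 7, 8, 9, 10, 11, 12, 13, 14, 16}
⟦dog⟧ = {1, 2, 6, 7, 8, 10, 12, 14}
… ∩ ⟦that danced⟧ = {1, 2, 6, 7, 8, 10, 12, 14} ∩ {2, 3, 9, 10, 13} = {2, 10}
… ∩ ⟦above 13⟧ = {2, 10} ∩ {1, 2, 3, 5, 6, 7, 8, 9, 10, 11, 12, 13, 14, 16} = {2, 10}
… ∩ ⟦tired⟧ = {2, 10} ∩ {2, 6, 9, 10, 11, 13} = {2, 10}
… ∩ ⟦sleepy⟧ = {2, 10} ∩ {1, 2, 4, 6, 7, 8, 9, 10, 13, 15, 16} = {2, 10}
⟦tired sleepy dog that danced above 13⟧ = {2, 10}, so the cardinality is 2.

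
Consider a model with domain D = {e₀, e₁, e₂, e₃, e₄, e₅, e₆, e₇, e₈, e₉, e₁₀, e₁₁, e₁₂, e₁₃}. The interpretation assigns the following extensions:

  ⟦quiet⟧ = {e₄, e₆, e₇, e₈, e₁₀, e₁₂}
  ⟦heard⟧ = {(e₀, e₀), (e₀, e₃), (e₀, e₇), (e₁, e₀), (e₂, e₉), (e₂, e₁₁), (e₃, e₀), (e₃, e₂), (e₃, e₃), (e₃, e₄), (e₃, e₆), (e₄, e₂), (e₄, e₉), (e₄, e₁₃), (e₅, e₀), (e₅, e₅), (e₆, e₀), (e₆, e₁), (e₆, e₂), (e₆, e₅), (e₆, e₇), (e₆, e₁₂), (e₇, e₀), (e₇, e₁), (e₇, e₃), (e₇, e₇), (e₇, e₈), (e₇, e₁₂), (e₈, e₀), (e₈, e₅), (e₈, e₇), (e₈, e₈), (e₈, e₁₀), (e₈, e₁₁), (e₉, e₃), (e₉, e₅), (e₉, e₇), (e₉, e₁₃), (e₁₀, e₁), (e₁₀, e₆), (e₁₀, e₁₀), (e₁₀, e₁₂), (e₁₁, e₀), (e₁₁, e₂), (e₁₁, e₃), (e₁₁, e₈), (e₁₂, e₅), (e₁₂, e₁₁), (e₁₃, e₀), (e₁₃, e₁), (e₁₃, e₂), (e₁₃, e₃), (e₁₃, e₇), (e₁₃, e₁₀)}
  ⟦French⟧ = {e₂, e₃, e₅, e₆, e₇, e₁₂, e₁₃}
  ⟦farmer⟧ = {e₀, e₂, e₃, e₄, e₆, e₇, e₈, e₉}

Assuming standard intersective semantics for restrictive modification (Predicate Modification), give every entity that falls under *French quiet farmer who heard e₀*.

⟦who heard e₀⟧ = {x : ⟨x, e₀⟩ ∈ ⟦heard⟧} = {e₀, e₁, e₃, e₅, e₆, e₇, e₈, e₁₁, e₁₃}
⟦farmer⟧ = {e₀, e₂, e₃, e₄, e₆, e₇, e₈, e₉}
… ∩ ⟦who heard e₀⟧ = {e₀, e₂, e₃, e₄, e₆, e₇, e₈, e₉} ∩ {e₀, e₁, e₃, e₅, e₆, e₇, e₈, e₁₁, e₁₃} = {e₀, e₃, e₆, e₇, e₈}
… ∩ ⟦French⟧ = {e₀, e₃, e₆, e₇, e₈} ∩ {e₂, e₃, e₅, e₆, e₇, e₁₂, e₁₃} = {e₃, e₆, e₇}
… ∩ ⟦quiet⟧ = {e₃, e₆, e₇} ∩ {e₄, e₆, e₇, e₈, e₁₀, e₁₂} = {e₆, e₇}
So ⟦French quiet farmer who heard e₀⟧ = {e₆, e₇}.

{e₆, e₇}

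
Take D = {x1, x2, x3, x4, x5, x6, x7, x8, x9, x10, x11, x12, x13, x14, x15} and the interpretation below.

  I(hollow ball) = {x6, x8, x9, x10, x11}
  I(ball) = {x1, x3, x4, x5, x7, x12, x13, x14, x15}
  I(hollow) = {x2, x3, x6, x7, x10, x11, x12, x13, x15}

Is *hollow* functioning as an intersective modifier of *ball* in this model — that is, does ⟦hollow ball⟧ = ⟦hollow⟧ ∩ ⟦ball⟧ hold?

no

⟦hollow⟧ ∩ ⟦ball⟧ = {x2, x3, x6, x7, x10, x11, x12, x13, x15} ∩ {x1, x3, x4, x5, x7, x12, x13, x14, x15} = {x3, x7, x12, x13, x15}
Observed ⟦hollow ball⟧ = {x6, x8, x9, x10, x11}.
These differ, so the modifier is not intersective in this model.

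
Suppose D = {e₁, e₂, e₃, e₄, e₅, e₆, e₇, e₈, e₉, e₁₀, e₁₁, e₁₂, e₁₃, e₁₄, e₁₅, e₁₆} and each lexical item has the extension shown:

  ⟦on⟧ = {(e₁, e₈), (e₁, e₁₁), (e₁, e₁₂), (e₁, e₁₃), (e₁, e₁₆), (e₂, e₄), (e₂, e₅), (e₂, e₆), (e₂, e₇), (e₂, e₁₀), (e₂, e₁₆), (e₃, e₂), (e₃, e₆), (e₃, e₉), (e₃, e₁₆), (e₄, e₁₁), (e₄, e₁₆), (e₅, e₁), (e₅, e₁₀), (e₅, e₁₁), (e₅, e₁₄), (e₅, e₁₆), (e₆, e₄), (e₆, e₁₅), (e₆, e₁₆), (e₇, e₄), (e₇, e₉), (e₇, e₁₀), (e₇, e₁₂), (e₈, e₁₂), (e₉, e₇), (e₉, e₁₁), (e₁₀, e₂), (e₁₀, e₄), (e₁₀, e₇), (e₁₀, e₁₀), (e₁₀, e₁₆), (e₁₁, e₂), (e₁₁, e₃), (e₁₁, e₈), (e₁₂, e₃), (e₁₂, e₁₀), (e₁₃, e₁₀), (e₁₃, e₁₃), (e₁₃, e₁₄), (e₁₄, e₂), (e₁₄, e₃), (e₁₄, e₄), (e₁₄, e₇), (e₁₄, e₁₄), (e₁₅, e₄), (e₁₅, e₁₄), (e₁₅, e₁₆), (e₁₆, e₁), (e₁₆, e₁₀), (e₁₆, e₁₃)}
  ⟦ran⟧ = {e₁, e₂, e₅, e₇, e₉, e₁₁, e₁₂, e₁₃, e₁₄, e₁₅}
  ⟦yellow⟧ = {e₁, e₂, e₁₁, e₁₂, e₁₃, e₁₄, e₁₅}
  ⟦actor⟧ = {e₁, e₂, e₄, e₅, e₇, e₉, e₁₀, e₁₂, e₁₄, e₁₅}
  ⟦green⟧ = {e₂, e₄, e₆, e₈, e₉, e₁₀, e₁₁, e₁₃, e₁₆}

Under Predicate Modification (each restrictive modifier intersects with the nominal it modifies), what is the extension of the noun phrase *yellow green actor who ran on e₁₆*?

⟦who ran⟧ = ⟦ran⟧ = {e₁, e₂, e₅, e₇, e₉, e₁₁, e₁₂, e₁₃, e₁₄, e₁₅}
⟦on e₁₆⟧ = {x : ⟨x, e₁₆⟩ ∈ ⟦on⟧} = {e₁, e₂, e₃, e₄, e₅, e₆, e₁₀, e₁₅}
⟦actor⟧ = {e₁, e₂, e₄, e₅, e₇, e₉, e₁₀, e₁₂, e₁₄, e₁₅}
… ∩ ⟦who ran⟧ = {e₁, e₂, e₄, e₅, e₇, e₉, e₁₀, e₁₂, e₁₄, e₁₅} ∩ {e₁, e₂, e₅, e₇, e₉, e₁₁, e₁₂, e₁₃, e₁₄, e₁₅} = {e₁, e₂, e₅, e₇, e₉, e₁₂, e₁₄, e₁₅}
… ∩ ⟦on e₁₆⟧ = {e₁, e₂, e₅, e₇, e₉, e₁₂, e₁₄, e₁₅} ∩ {e₁, e₂, e₃, e₄, e₅, e₆, e₁₀, e₁₅} = {e₁, e₂, e₅, e₁₅}
… ∩ ⟦yellow⟧ = {e₁, e₂, e₅, e₁₅} ∩ {e₁, e₂, e₁₁, e₁₂, e₁₃, e₁₄, e₁₅} = {e₁, e₂, e₁₅}
… ∩ ⟦green⟧ = {e₁, e₂, e₁₅} ∩ {e₂, e₄, e₆, e₈, e₉, e₁₀, e₁₁, e₁₃, e₁₆} = {e₂}
So ⟦yellow green actor who ran on e₁₆⟧ = {e₂}.

{e₂}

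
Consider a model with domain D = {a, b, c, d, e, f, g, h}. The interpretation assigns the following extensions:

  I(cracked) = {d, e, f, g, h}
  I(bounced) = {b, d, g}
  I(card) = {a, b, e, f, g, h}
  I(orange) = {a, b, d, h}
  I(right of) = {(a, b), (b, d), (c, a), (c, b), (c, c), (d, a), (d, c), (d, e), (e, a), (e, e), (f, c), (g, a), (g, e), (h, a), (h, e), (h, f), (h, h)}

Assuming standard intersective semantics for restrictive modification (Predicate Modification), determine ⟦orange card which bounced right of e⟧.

∅

⟦which bounced⟧ = ⟦bounced⟧ = {b, d, g}
⟦right of e⟧ = {x : ⟨x, e⟩ ∈ ⟦right of⟧} = {d, e, g, h}
⟦card⟧ = {a, b, e, f, g, h}
… ∩ ⟦which bounced⟧ = {a, b, e, f, g, h} ∩ {b, d, g} = {b, g}
… ∩ ⟦right of e⟧ = {b, g} ∩ {d, e, g, h} = {g}
… ∩ ⟦orange⟧ = {g} ∩ {a, b, d, h} = ∅
So ⟦orange card which bounced right of e⟧ = ∅.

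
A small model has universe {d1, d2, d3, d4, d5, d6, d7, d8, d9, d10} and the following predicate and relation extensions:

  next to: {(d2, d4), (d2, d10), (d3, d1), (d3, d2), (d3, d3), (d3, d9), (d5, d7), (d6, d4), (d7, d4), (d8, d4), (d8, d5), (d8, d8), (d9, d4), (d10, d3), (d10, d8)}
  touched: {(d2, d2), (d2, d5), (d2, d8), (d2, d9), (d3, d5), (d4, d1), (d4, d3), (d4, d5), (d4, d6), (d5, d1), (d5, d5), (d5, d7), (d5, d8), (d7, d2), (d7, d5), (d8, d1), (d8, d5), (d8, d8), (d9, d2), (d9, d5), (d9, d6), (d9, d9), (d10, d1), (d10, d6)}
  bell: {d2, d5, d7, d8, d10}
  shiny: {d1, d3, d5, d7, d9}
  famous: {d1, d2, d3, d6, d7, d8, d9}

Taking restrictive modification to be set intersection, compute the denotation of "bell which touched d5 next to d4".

{d2, d7, d8}

⟦which touched d5⟧ = {x : ⟨x, d5⟩ ∈ ⟦touched⟧} = {d2, d3, d4, d5, d7, d8, d9}
⟦next to d4⟧ = {x : ⟨x, d4⟩ ∈ ⟦next to⟧} = {d2, d6, d7, d8, d9}
⟦bell⟧ = {d2, d5, d7, d8, d10}
… ∩ ⟦which touched d5⟧ = {d2, d5, d7, d8, d10} ∩ {d2, d3, d4, d5, d7, d8, d9} = {d2, d5, d7, d8}
… ∩ ⟦next to d4⟧ = {d2, d5, d7, d8} ∩ {d2, d6, d7, d8, d9} = {d2, d7, d8}
So ⟦bell which touched d5 next to d4⟧ = {d2, d7, d8}.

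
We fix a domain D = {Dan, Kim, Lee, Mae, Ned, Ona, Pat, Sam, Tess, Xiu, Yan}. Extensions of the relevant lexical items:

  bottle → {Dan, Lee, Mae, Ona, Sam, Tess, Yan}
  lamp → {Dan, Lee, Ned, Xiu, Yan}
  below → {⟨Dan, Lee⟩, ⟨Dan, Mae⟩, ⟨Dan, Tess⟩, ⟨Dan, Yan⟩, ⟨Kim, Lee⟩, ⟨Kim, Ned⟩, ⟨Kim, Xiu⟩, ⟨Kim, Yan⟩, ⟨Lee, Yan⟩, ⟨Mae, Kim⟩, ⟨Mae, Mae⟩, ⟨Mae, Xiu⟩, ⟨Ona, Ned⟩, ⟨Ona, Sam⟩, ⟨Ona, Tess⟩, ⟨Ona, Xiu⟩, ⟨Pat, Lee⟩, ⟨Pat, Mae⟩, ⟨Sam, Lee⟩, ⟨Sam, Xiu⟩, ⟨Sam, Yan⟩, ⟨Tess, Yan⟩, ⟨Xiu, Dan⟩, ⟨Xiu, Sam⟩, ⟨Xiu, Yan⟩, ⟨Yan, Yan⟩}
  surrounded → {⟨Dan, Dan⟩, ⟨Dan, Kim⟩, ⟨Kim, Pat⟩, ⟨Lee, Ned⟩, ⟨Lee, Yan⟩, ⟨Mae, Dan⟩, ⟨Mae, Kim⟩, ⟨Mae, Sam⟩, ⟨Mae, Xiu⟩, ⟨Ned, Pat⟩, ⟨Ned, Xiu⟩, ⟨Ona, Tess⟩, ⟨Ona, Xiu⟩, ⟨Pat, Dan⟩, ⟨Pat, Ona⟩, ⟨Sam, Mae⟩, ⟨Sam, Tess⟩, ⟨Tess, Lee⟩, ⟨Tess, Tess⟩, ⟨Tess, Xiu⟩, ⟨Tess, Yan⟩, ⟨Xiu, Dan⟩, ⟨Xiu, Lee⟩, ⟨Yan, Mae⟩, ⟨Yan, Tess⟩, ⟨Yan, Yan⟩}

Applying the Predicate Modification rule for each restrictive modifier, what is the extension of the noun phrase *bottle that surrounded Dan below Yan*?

⟦that surrounded Dan⟧ = {x : ⟨x, Dan⟩ ∈ ⟦surrounded⟧} = {Dan, Mae, Pat, Xiu}
⟦below Yan⟧ = {x : ⟨x, Yan⟩ ∈ ⟦below⟧} = {Dan, Kim, Lee, Sam, Tess, Xiu, Yan}
⟦bottle⟧ = {Dan, Lee, Mae, Ona, Sam, Tess, Yan}
… ∩ ⟦that surrounded Dan⟧ = {Dan, Lee, Mae, Ona, Sam, Tess, Yan} ∩ {Dan, Mae, Pat, Xiu} = {Dan, Mae}
… ∩ ⟦below Yan⟧ = {Dan, Mae} ∩ {Dan, Kim, Lee, Sam, Tess, Xiu, Yan} = {Dan}
So ⟦bottle that surrounded Dan below Yan⟧ = {Dan}.

{Dan}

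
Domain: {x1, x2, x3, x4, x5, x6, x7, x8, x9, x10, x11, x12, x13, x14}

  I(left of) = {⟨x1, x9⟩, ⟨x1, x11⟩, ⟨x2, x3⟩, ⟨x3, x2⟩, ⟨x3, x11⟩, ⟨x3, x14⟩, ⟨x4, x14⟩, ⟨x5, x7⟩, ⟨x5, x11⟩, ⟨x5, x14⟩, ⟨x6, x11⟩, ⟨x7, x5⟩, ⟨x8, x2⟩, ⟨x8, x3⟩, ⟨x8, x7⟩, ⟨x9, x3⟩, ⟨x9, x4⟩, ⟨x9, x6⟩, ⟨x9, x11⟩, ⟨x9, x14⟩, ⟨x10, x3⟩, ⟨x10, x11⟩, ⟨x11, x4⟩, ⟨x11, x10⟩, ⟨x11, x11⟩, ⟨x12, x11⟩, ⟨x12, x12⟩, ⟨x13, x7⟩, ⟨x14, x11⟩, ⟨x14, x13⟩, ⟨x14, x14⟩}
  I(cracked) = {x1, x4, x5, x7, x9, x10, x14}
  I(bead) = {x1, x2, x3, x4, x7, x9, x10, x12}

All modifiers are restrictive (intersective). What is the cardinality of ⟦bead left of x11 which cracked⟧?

⟦left of x11⟧ = {x : ⟨x, x11⟩ ∈ ⟦left of⟧} = {x1, x3, x5, x6, x9, x10, x11, x12, x14}
⟦which cracked⟧ = ⟦cracked⟧ = {x1, x4, x5, x7, x9, x10, x14}
⟦bead⟧ = {x1, x2, x3, x4, x7, x9, x10, x12}
… ∩ ⟦left of x11⟧ = {x1, x2, x3, x4, x7, x9, x10, x12} ∩ {x1, x3, x5, x6, x9, x10, x11, x12, x14} = {x1, x3, x9, x10, x12}
… ∩ ⟦which cracked⟧ = {x1, x3, x9, x10, x12} ∩ {x1, x4, x5, x7, x9, x10, x14} = {x1, x9, x10}
⟦bead left of x11 which cracked⟧ = {x1, x9, x10}, so the cardinality is 3.

3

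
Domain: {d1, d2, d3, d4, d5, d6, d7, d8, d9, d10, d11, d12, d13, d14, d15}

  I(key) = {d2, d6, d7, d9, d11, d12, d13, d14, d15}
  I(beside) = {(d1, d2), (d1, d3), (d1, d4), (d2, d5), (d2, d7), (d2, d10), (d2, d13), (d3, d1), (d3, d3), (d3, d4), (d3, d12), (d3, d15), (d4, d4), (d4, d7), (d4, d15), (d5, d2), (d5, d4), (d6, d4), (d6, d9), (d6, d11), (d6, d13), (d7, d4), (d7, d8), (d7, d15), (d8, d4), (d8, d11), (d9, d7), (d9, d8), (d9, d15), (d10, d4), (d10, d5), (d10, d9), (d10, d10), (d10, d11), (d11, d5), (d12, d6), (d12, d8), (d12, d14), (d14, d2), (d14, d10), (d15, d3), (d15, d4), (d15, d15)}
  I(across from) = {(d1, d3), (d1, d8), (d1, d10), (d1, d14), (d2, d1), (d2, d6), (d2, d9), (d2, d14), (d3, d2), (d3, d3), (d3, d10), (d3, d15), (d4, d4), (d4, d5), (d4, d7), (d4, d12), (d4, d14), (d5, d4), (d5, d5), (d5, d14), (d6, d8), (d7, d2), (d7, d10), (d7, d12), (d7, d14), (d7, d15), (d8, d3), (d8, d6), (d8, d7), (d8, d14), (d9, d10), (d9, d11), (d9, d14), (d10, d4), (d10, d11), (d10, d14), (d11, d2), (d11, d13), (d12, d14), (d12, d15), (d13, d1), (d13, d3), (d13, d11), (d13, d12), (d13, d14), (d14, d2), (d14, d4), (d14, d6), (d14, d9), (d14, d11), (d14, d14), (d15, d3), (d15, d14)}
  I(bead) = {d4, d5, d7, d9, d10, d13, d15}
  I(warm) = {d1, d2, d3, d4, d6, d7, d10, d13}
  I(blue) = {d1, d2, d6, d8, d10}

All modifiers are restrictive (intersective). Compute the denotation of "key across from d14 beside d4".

⟦across from d14⟧ = {x : ⟨x, d14⟩ ∈ ⟦across from⟧} = {d1, d2, d4, d5, d7, d8, d9, d10, d12, d13, d14, d15}
⟦beside d4⟧ = {x : ⟨x, d4⟩ ∈ ⟦beside⟧} = {d1, d3, d4, d5, d6, d7, d8, d10, d15}
⟦key⟧ = {d2, d6, d7, d9, d11, d12, d13, d14, d15}
… ∩ ⟦across from d14⟧ = {d2, d6, d7, d9, d11, d12, d13, d14, d15} ∩ {d1, d2, d4, d5, d7, d8, d9, d10, d12, d13, d14, d15} = {d2, d7, d9, d12, d13, d14, d15}
… ∩ ⟦beside d4⟧ = {d2, d7, d9, d12, d13, d14, d15} ∩ {d1, d3, d4, d5, d6, d7, d8, d10, d15} = {d7, d15}
So ⟦key across from d14 beside d4⟧ = {d7, d15}.

{d7, d15}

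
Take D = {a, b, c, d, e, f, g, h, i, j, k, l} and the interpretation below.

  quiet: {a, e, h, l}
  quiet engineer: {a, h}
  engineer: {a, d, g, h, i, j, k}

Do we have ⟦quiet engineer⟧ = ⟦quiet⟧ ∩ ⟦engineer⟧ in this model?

⟦quiet⟧ ∩ ⟦engineer⟧ = {a, e, h, l} ∩ {a, d, g, h, i, j, k} = {a, h}
Observed ⟦quiet engineer⟧ = {a, h}.
These coincide, so the modifier is intersective here.

yes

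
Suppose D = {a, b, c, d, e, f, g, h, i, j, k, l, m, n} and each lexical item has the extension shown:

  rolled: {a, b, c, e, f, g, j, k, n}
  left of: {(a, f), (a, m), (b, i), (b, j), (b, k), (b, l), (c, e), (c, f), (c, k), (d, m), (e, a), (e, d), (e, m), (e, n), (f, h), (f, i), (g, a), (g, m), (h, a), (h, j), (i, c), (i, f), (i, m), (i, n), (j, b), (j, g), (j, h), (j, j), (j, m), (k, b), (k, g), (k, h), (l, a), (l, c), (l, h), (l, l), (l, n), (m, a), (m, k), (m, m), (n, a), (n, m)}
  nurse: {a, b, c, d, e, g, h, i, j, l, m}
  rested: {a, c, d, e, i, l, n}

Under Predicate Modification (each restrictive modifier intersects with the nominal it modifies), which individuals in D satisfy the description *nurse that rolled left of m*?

{a, e, g, j}

⟦that rolled⟧ = ⟦rolled⟧ = {a, b, c, e, f, g, j, k, n}
⟦left of m⟧ = {x : ⟨x, m⟩ ∈ ⟦left of⟧} = {a, d, e, g, i, j, m, n}
⟦nurse⟧ = {a, b, c, d, e, g, h, i, j, l, m}
… ∩ ⟦that rolled⟧ = {a, b, c, d, e, g, h, i, j, l, m} ∩ {a, b, c, e, f, g, j, k, n} = {a, b, c, e, g, j}
… ∩ ⟦left of m⟧ = {a, b, c, e, g, j} ∩ {a, d, e, g, i, j, m, n} = {a, e, g, j}
So ⟦nurse that rolled left of m⟧ = {a, e, g, j}.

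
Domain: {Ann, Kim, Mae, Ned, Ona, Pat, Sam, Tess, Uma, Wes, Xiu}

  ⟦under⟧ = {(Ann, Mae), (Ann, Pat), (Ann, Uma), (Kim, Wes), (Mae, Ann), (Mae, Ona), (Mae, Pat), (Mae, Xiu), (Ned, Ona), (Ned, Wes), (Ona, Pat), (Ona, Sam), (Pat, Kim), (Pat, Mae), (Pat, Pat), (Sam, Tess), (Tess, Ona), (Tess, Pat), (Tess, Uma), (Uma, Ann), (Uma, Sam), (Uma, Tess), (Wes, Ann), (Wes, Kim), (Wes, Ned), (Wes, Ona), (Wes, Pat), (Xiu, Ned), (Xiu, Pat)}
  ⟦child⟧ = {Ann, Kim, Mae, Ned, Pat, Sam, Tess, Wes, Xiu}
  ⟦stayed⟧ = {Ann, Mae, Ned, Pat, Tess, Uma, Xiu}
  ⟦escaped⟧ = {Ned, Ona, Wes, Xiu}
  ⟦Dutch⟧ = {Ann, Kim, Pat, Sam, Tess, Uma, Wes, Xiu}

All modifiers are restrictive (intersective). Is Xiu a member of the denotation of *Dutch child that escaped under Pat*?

yes

⟦that escaped⟧ = ⟦escaped⟧ = {Ned, Ona, Wes, Xiu}
⟦under Pat⟧ = {x : ⟨x, Pat⟩ ∈ ⟦under⟧} = {Ann, Mae, Ona, Pat, Tess, Wes, Xiu}
⟦child⟧ = {Ann, Kim, Mae, Ned, Pat, Sam, Tess, Wes, Xiu}
… ∩ ⟦that escaped⟧ = {Ann, Kim, Mae, Ned, Pat, Sam, Tess, Wes, Xiu} ∩ {Ned, Ona, Wes, Xiu} = {Ned, Wes, Xiu}
… ∩ ⟦under Pat⟧ = {Ned, Wes, Xiu} ∩ {Ann, Mae, Ona, Pat, Tess, Wes, Xiu} = {Wes, Xiu}
… ∩ ⟦Dutch⟧ = {Wes, Xiu} ∩ {Ann, Kim, Pat, Sam, Tess, Uma, Wes, Xiu} = {Wes, Xiu}
⟦Dutch child that escaped under Pat⟧ = {Wes, Xiu}; Xiu ∈ this set.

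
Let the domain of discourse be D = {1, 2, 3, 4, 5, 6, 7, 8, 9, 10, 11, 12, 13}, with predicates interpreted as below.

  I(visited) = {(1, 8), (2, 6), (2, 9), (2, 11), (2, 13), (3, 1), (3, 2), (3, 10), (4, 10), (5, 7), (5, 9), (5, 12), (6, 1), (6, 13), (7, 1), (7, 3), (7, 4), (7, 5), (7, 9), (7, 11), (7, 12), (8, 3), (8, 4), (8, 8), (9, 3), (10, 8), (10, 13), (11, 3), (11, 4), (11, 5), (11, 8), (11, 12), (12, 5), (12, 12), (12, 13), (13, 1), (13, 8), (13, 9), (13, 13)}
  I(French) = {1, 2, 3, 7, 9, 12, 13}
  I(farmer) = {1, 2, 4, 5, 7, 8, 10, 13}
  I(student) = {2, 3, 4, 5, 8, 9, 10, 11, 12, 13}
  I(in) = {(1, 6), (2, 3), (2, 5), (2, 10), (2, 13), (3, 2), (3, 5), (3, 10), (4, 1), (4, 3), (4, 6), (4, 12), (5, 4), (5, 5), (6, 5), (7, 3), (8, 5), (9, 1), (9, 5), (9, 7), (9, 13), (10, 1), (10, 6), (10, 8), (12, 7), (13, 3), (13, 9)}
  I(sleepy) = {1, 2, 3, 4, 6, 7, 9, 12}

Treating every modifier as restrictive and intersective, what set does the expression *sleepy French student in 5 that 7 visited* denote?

{3, 9}

⟦in 5⟧ = {x : ⟨x, 5⟩ ∈ ⟦in⟧} = {2, 3, 5, 6, 8, 9}
⟦that 7 visited⟧ = {x : ⟨7, x⟩ ∈ ⟦visited⟧} = {1, 3, 4, 5, 9, 11, 12}
⟦student⟧ = {2, 3, 4, 5, 8, 9, 10, 11, 12, 13}
… ∩ ⟦in 5⟧ = {2, 3, 4, 5, 8, 9, 10, 11, 12, 13} ∩ {2, 3, 5, 6, 8, 9} = {2, 3, 5, 8, 9}
… ∩ ⟦that 7 visited⟧ = {2, 3, 5, 8, 9} ∩ {1, 3, 4, 5, 9, 11, 12} = {3, 5, 9}
… ∩ ⟦sleepy⟧ = {3, 5, 9} ∩ {1, 2, 3, 4, 6, 7, 9, 12} = {3, 9}
… ∩ ⟦French⟧ = {3, 9} ∩ {1, 2, 3, 7, 9, 12, 13} = {3, 9}
So ⟦sleepy French student in 5 that 7 visited⟧ = {3, 9}.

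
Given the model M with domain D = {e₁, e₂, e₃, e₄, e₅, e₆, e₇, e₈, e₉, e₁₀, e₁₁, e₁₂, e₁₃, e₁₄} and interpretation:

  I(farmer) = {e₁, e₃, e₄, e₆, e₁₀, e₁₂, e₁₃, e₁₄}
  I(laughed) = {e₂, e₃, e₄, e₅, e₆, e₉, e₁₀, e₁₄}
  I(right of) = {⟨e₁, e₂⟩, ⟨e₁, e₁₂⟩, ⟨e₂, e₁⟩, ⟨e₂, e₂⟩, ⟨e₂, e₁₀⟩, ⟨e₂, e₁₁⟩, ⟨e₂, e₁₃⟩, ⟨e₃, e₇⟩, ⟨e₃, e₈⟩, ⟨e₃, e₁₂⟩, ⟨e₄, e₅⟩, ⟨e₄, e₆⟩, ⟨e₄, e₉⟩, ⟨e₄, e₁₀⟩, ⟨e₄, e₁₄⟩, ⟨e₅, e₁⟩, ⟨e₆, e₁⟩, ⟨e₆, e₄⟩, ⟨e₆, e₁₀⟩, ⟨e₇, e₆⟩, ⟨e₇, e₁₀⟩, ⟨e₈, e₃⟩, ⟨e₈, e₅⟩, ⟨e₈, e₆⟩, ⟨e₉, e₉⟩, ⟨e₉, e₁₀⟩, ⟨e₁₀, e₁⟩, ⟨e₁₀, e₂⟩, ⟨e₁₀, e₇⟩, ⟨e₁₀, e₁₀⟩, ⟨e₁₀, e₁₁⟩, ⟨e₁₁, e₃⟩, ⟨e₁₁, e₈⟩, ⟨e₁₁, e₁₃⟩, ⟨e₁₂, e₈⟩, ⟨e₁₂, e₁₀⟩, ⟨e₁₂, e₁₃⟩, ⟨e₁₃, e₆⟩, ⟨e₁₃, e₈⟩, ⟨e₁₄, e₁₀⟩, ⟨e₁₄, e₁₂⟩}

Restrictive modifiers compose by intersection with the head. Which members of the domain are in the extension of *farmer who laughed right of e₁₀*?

⟦who laughed⟧ = ⟦laughed⟧ = {e₂, e₃, e₄, e₅, e₆, e₉, e₁₀, e₁₄}
⟦right of e₁₀⟧ = {x : ⟨x, e₁₀⟩ ∈ ⟦right of⟧} = {e₂, e₄, e₆, e₇, e₉, e₁₀, e₁₂, e₁₄}
⟦farmer⟧ = {e₁, e₃, e₄, e₆, e₁₀, e₁₂, e₁₃, e₁₄}
… ∩ ⟦who laughed⟧ = {e₁, e₃, e₄, e₆, e₁₀, e₁₂, e₁₃, e₁₄} ∩ {e₂, e₃, e₄, e₅, e₆, e₉, e₁₀, e₁₄} = {e₃, e₄, e₆, e₁₀, e₁₄}
… ∩ ⟦right of e₁₀⟧ = {e₃, e₄, e₆, e₁₀, e₁₄} ∩ {e₂, e₄, e₆, e₇, e₉, e₁₀, e₁₂, e₁₄} = {e₄, e₆, e₁₀, e₁₄}
So ⟦farmer who laughed right of e₁₀⟧ = {e₄, e₆, e₁₀, e₁₄}.

{e₄, e₆, e₁₀, e₁₄}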